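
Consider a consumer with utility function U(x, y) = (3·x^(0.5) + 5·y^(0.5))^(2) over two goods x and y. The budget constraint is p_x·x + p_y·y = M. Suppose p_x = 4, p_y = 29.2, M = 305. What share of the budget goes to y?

MU_x ∝ 3·x^(-0.5), MU_y ∝ 5·y^(-0.5), so MRS = (3/5)·(y/x)^(0.5) = p_x/p_y.
Hence y/x = ((5/3)·p_x/p_y)^(1/(0.5)), i.e. raised to the 2 power.
Substitute y = (y/x)·x into the budget: x* = M/(p_x + p_y·(y/x)).
Numerically y/x = 0.052126, so x* = 305/(4 + 29.2·0.052126) = 55.2329 and y* = 0.052126·55.2329 = 2.8791.
Expenditure on y: 29.2·2.8791 = 84.0684; share = 0.2756.

share on y = 0.2756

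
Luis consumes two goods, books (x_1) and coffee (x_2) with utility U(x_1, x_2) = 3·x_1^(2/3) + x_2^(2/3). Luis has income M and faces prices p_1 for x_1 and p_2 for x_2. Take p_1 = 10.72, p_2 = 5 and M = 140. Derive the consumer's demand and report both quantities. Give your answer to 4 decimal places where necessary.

x_1* = 11.1598, x_2* = 4.0735

MU_x_1 ∝ 3·x_1^(-1/3), MU_x_2 ∝ x_2^(-1/3), so MRS = 3·(x_2/x_1)^(1/3) = p_1/p_2.
Hence x_2/x_1 = ((1/3)·p_1/p_2)^(1/(1/3)), i.e. raised to the 3 power.
With the ratio pinned down, the budget gives x_1* = M/(p_1 + p_2·(x_2/x_1)) and x_2* = (x_2/x_1)·x_1*.
Numerically x_2/x_1 = 0.365015, so x_1* = 140/(10.72 + 5·0.365015) = 11.1598 and x_2* = 0.365015·11.1598 = 4.0735.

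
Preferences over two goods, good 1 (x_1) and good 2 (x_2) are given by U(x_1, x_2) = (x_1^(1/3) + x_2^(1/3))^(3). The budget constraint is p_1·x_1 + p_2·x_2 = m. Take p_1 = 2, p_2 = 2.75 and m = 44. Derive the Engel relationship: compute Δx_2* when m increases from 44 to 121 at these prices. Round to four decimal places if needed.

From the CES first-order condition, (x_2/x_1)^(2/3) = p_1/p_2.
Solve for the ratio: x_2/x_1 = [p_1/p_2]^(1.5).
With the ratio pinned down, the budget gives x_1* = m/(p_1 + p_2·(x_2/x_1)) and x_2* = (x_2/x_1)·x_1*.
Numerically x_2/x_1 = 0.62022, so x_1* = 44/(2 + 2.75·0.62022) = 11.8739 and x_2* = 0.62022·11.8739 = 7.3644.
At m' = 121: x_2* = 20.2522. Change: 20.2522 − 7.3644 = 12.8878.

Δx_2* = 12.8878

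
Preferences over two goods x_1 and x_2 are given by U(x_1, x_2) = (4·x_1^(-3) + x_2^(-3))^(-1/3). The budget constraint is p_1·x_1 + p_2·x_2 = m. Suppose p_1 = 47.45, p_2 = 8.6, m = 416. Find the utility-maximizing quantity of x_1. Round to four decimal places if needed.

MRS = MU_x_1/MU_x_2 = 4·(x_2/x_1)^(4). Set equal to p_1/p_2.
Hence x_2/x_1 = ((1/4)·p_1/p_2)^(1/(4)), i.e. raised to the 0.25 power.
Substitute x_2 = (x_2/x_1)·x_1 into the budget: x_1* = m/(p_1 + p_2·(x_2/x_1)).
Numerically x_2/x_1 = 1.083726, so x_1* = 416/(47.45 + 8.6·1.083726) = 7.3278.

x_1* = 7.3278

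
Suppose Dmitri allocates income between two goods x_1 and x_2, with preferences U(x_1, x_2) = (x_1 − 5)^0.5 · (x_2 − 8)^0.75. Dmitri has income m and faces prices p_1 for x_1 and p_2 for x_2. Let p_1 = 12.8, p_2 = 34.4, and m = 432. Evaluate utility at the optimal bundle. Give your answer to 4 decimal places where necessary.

V = 2.4437

Let x_1' = x_1−5, x_2' = x_2−8. MRS = (2/3)·x_2'/x_1' = p_1/p_2.
After buying the subsistence bundle (5, 8), a share 0.4 of the remaining income goes to x_1: x_1* = 5 + 0.4·(m − 5p_1 − 8p_2)/p_1.
Discretionary income = 432 − 5·12.8 − 8·34.4 = 92.8; x_1* = 5 + 0.4·92.8/12.8 = 7.9; x_2* = 8 + 0.6·92.8/34.4 = 9.6186.
Utility at the optimum: U(7.9, 9.6186) = 2.4437.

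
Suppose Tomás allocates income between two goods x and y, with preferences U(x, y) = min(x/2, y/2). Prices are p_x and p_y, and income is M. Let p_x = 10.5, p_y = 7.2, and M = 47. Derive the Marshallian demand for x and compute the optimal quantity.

Leontief preferences: the optimum is at the kink where x/2 = y/2, i.e. y = x.
Budget: p_x·x + p_y·x = M, so (2·p_x + 2·p_y)·x = 2·M.
Demand: x*(p_x,p_y,M) = 2·M/(2·p_x + 2·p_y), y* = 2·M/(2·p_x + 2·p_y).
Here 2·10.5 + 2·7.2 = 35.4, giving x* = 2.6554.

x* = 2.6554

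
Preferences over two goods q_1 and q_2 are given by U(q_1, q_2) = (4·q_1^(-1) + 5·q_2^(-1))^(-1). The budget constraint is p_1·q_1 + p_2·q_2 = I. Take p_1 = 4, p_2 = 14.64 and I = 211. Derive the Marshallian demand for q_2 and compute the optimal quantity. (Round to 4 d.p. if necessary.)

MU_q_1 ∝ 4·q_1^(-2), MU_q_2 ∝ 5·q_2^(-2), so MRS = (4/5)·(q_2/q_1)^(2) = p_1/p_2.
Solve for the ratio: q_2/q_1 = [(5/4)·p_1/p_2]^(0.5).
With the ratio pinned down, the budget gives q_1* = I/(p_1 + p_2·(q_2/q_1)) and q_2* = (q_2/q_1)·q_1*.
Numerically q_2/q_1 = 0.584406, so q_1* = 211/(4 + 14.64·0.584406) = 16.8051 and q_2* = 0.584406·16.8051 = 9.821.

q_2* = 9.821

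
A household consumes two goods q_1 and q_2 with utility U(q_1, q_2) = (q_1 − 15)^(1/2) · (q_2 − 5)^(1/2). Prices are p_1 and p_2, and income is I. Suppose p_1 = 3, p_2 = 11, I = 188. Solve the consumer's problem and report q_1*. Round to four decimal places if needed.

q_1* = 29.6667

Discretionary income = 188 − 15·3 − 5·11 = 88; q_1* = 15 + 0.5·88/3 = 29.6667.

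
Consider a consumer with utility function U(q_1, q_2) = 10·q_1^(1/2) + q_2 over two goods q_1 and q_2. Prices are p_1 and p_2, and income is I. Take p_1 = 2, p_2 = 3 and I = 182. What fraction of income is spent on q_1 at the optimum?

Plugging in: q_1* = (5·3/2)² = 56.25, q_2* = 23.1667.
Expenditure on q_1: 2·56.25 = 112.5; share = 0.6181.

share on q_1 = 0.6181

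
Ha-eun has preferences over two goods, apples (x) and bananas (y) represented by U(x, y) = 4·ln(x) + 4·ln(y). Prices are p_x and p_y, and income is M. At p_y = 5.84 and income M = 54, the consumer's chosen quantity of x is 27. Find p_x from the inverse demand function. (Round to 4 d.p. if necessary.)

p_x = 1

The MRS is y/x. Set MRS = p_x/p_y.
So 4·p_y·y = 4·p_x·x; combined with the budget, a share 0.5 of income goes to x.
Demand: x*(p_x,p_y,M) = 0.5·M/p_x and y* = 0.5·M/p_y.
Set x* = 27 in the demand function and solve for p_x: p_x = 1.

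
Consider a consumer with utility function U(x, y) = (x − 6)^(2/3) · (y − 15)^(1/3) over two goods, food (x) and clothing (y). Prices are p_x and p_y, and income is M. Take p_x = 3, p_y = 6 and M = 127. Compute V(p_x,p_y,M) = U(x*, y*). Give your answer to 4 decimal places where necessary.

After buying the subsistence bundle (6, 15), a share 2/3 of the remaining income goes to x: x* = 6 + 2/3·(M − 6p_x − 15p_y)/p_x.
Discretionary income = 127 − 6·3 − 15·6 = 19; x* = 6 + 2/3·19/3 = 10.2222; y* = 15 + 1/3·19/6 = 16.0556.
Utility at the optimum: U(10.2222, 16.0556) = 2.6598.

V = 2.6598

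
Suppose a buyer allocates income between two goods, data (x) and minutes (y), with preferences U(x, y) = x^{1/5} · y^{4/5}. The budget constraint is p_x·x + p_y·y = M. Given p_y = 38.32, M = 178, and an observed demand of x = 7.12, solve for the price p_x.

The MRS is (1/4)·y/x. Set MRS = p_x/p_y.
So 0.2·p_y·y = 0.8·p_x·x; combined with the budget, a share 0.2 of income goes to x.
Demand: x*(p_x,p_y,M) = 0.2·M/p_x and y* = 0.8·M/p_y.
Set x* = 7.12 in the demand function and solve for p_x: p_x = 5.

p_x = 5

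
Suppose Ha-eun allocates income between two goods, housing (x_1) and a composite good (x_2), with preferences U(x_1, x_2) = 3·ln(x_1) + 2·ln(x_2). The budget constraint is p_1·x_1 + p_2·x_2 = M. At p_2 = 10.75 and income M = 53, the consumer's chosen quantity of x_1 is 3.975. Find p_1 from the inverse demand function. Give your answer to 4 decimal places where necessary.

p_1 = 8

The MRS is (3/2)·x_2/x_1. Set MRS = p_1/p_2.
So 3·p_2·x_2 = 2·p_1·x_1; combined with the budget, a share 0.6 of income goes to x_1.
Demand: x_1*(p_1,p_2,M) = 0.6·M/p_1 and x_2* = 0.4·M/p_2.
Set x_1* = 3.975 in the demand function and solve for p_1: p_1 = 8.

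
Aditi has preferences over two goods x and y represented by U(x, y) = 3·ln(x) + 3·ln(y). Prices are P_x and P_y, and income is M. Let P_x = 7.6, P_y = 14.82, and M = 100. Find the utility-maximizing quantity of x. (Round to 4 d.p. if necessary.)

The MRS is y/x. Set MRS = P_x/P_y.
So 3·P_y·y = 3·P_x·x; combined with the budget, a share 0.5 of income goes to x.
Demand: x*(P_x,P_y,M) = 0.5·M/P_x and y* = 0.5·M/P_y.
At P_x=7.6, P_y=14.82, M=100: x* = 0.5·100/7.6 = 6.5789.

x* = 6.5789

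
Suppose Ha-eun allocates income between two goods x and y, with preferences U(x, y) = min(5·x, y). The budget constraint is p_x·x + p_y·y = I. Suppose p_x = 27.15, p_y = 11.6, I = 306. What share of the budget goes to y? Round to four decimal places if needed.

Here 27.15 + 5·11.6 = 85.15, giving x* = 3.5937 and y* = 17.9683.
Expenditure on y: 11.6·17.9683 = 208.4322; share = 0.6812.

share on y = 0.6812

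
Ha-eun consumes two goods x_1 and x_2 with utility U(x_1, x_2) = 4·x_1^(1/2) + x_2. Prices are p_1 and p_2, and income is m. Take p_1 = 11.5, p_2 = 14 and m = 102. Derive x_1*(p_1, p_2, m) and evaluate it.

x_1* = 5.9282

Plugging in: x_1* = (2·14/11.5)² = 5.9282.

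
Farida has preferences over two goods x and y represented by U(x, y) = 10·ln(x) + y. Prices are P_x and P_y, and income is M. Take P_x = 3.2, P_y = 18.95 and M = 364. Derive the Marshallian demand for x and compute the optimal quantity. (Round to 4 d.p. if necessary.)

So x*(P_x,P_y) = 10·P_y/P_x, independent of income; and y* = (M − 10·P_y)/P_y.
At the given prices: x* = 10·18.95/3.2 = 59.2188.

x* = 59.2188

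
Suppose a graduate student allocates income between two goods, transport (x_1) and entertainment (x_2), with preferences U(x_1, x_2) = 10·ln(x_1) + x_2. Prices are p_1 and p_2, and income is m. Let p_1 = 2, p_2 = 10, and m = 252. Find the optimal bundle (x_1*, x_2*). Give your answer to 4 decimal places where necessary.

x_1* = 50, x_2* = 15.2

MU_x_1 = 10/x_1, MU_x_2 = 1. Tangency: 10/x_1 = p_1/p_2.
So x_1*(p_1,p_2) = 10·p_2/p_1, independent of income; and x_2* = (m − 10·p_2)/p_2.
At the given prices: x_1* = 10·10/2 = 50, and x_2* = 15.2.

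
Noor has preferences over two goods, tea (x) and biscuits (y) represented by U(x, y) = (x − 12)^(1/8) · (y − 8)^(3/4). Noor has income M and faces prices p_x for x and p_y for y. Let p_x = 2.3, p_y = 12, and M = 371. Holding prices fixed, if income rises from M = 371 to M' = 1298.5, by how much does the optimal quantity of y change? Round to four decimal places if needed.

MRS = (1/6)·(y−8)/(x−12). Tangency with p_x/p_y gives y−8 = 6·(p_x/p_y)·(x−12).
After buying the subsistence bundle (12, 8), a share 1/7 of the remaining income goes to x: x* = 12 + 1/7·(M − 12p_x − 8p_y)/p_x.
Discretionary income = 371 − 12·2.3 − 8·12 = 247.4; y* = 8 + 6/7·247.4/12 = 25.6714.
At M' = 1298.5: y* = 91.9214. Change: 91.9214 − 25.6714 = 66.25.

Δy* = 66.25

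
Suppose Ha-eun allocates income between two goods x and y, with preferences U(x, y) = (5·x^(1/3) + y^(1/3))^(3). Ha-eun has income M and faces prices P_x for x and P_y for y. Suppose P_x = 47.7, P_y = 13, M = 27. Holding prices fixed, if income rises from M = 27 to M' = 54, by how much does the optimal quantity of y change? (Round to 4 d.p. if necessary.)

Δy* = 0.3038

MRS = MU_x/MU_y = 5·(y/x)^(2/3). Set equal to P_x/P_y.
Hence y/x = ((1/5)·P_x/P_y)^(1/(2/3)), i.e. raised to the 1.5 power.
Substitute y = (y/x)·x into the budget: x* = M/(P_x + P_y·(y/x)).
Numerically y/x = 0.628648, so x* = 27/(47.7 + 13·0.628648) = 0.4832 and y* = 0.628648·0.4832 = 0.3038.
At M' = 54: y* = 0.6076. Change: 0.6076 − 0.3038 = 0.3038.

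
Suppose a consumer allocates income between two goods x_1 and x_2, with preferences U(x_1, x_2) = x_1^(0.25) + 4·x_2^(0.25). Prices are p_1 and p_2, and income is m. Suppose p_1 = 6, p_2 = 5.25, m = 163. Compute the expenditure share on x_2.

share on x_2 = 0.8691

MRS = MU_x_1/MU_x_2 = (1/4)·(x_2/x_1)^(0.75). Set equal to p_1/p_2.
Hence x_2/x_1 = (4·p_1/p_2)^(1/(0.75)), i.e. raised to the 4/3 power.
With the ratio pinned down, the budget gives x_1* = m/(p_1 + p_2·(x_2/x_1)) and x_2* = (x_2/x_1)·x_1*.
Numerically x_2/x_1 = 7.586985, so x_1* = 163/(6 + 5.25·7.586985) = 3.5565 and x_2* = 7.586985·3.5565 = 26.9831.
Expenditure on x_2: 5.25·26.9831 = 141.661; share = 0.8691.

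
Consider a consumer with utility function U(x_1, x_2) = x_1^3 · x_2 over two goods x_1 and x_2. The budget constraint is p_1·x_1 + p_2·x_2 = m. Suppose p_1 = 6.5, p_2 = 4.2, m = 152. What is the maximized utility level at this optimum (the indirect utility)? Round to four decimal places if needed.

V = 48809.998

MU_x_1/MU_x_2 = (3·x_2)/(x_1); tangency sets this equal to p_1/p_2.
Rearranging, p_2·x_2 = (1/3)·p_1·x_1. Substituting into the budget gives p_1·x_1·(1 + (1/3)) = m.
Demand: x_1*(p_1,p_2,m) = 0.75·m/p_1 and x_2* = 0.25·m/p_2.
At p_1=6.5, p_2=4.2, m=152: x_1* = 0.75·152/6.5 = 17.5385, x_2* = 9.0476.
Utility at the optimum: U(17.5385, 9.0476) = 48809.998.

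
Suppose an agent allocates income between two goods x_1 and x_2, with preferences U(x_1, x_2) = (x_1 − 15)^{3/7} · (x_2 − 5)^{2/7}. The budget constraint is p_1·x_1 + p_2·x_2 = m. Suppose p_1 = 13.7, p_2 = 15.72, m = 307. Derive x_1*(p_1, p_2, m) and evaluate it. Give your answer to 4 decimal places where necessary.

This is Cobb-Douglas in (x_1−15, x_2−5): tangency gives 3/7·p_2·(x_2−5) = 2/7·p_1·(x_1−15).
After buying the subsistence bundle (15, 5), a share 0.6 of the remaining income goes to x_1: x_1* = 15 + 0.6·(m − 15p_1 − 5p_2)/p_1.
Discretionary income = 307 − 15·13.7 − 5·15.72 = 22.9; x_1* = 15 + 0.6·22.9/13.7 = 16.0029.

x_1* = 16.0029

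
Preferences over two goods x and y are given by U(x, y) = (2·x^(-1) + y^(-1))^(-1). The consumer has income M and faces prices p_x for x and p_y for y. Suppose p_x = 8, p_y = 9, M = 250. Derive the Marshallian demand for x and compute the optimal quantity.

x* = 17.8571

From the CES first-order condition, 2·(y/x)^(2) = p_x/p_y.
Solve for the ratio: y/x = [(1/2)·p_x/p_y]^(0.5).
Substitute y = (y/x)·x into the budget: x* = M/(p_x + p_y·(y/x)).
Numerically y/x = 0.666667, so x* = 250/(8 + 9·0.666667) = 17.8571.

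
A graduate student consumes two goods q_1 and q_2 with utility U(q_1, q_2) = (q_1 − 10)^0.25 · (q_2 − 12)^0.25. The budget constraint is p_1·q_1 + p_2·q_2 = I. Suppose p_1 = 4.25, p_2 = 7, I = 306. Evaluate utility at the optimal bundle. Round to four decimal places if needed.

This is Cobb-Douglas in (q_1−10, q_2−12): tangency gives 0.25·p_2·(q_2−12) = 0.25·p_1·(q_1−10).
Substituting into the budget: q_1* = 10 + 0.5·(I − 10·p_1 − 12·p_2)/p_1, and q_2* = 12 + 0.5·(…)/p_2.
Discretionary income = 306 − 10·4.25 − 12·7 = 179.5; q_1* = 10 + 0.5·179.5/4.25 = 31.1176; q_2* = 12 + 0.5·179.5/7 = 24.8214.
Utility at the optimum: U(31.1176, 24.8214) = 4.0564.

V = 4.0564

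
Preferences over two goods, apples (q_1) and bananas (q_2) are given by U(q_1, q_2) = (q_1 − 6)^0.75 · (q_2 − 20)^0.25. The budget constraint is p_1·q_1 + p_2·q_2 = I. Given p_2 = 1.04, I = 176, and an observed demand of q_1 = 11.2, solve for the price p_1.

Let q_1' = q_1−6, q_2' = q_2−20. MRS = 3·q_2'/q_1' = p_1/p_2.
After buying the subsistence bundle (6, 20), a share 0.75 of the remaining income goes to q_1: q_1* = 6 + 0.75·(I − 6p_1 − 20p_2)/p_1.
Set q_1* = 11.2 in the demand function and solve for p_1: p_1 = 12.

p_1 = 12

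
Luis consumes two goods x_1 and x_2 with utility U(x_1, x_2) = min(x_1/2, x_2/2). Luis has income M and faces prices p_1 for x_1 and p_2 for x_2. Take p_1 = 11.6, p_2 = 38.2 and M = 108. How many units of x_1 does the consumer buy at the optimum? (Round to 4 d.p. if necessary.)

x_1* = 2.1687

Leontief preferences: the optimum is at the kink where x_1/2 = x_2/2, i.e. x_2 = x_1.
Budget: p_1·x_1 + p_2·x_1 = M, so (2·p_1 + 2·p_2)·x_1 = 2·M.
Demand: x_1*(p_1,p_2,M) = 2·M/(2·p_1 + 2·p_2), x_2* = 2·M/(2·p_1 + 2·p_2).
Here 2·11.6 + 2·38.2 = 99.6, giving x_1* = 2.1687.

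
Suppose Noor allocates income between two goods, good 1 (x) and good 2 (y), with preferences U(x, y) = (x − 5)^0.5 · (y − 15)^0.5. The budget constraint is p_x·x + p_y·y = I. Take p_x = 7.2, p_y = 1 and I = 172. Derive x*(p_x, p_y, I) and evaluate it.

x* = 13.4028

MRS = (y−15)/(x−5). Tangency with p_x/p_y gives y−15 = (p_x/p_y)·(x−5).
After buying the subsistence bundle (5, 15), a share 0.5 of the remaining income goes to x: x* = 5 + 0.5·(I − 5p_x − 15p_y)/p_x.
Discretionary income = 172 − 5·7.2 − 15·1 = 121; x* = 5 + 0.5·121/7.2 = 13.4028.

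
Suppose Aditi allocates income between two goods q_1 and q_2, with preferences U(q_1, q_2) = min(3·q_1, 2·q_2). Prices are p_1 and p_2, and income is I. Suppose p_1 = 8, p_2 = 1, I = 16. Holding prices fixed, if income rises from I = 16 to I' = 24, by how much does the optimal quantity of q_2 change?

Δq_2* = 1.2632

With perfect complements, no substitution: consume in ratio q_1:q_2 = 2:3.
Budget: p_1·q_1 + p_2·(3/2)·q_1 = I, so (2·p_1 + 3·p_2)·q_1 = 2·I.
Demand: q_1*(p_1,p_2,I) = 2·I/(2·p_1 + 3·p_2), q_2* = 3·I/(2·p_1 + 3·p_2).
Here 2·8 + 3·1 = 19, giving q_2* = 2.5263.
At I' = 24: q_2* = 3.7895. Change: 3.7895 − 2.5263 = 1.2632.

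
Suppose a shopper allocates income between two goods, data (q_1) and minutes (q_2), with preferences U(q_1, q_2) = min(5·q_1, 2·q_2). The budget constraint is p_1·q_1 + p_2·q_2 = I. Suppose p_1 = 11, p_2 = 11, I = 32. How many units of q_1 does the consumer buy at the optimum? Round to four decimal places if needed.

q_1* = 0.8312

Leontief preferences: the optimum is at the kink where q_1/2 = q_2/5, i.e. q_2 = (5/2)·q_1.
Budget: p_1·q_1 + p_2·(5/2)·q_1 = I, so (2·p_1 + 5·p_2)·q_1 = 2·I.
Demand: q_1*(p_1,p_2,I) = 2·I/(2·p_1 + 5·p_2), q_2* = 5·I/(2·p_1 + 5·p_2).
Here 2·11 + 5·11 = 77, giving q_1* = 0.8312.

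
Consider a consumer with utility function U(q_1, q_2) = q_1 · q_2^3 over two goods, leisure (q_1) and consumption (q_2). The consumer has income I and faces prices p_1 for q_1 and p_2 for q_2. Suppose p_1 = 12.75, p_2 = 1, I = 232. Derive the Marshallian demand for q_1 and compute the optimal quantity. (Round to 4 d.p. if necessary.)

MU_q_1/MU_q_2 = (q_2)/(3·q_1); tangency sets this equal to p_1/p_2.
So p_2·q_2 = 3·p_1·q_1; combined with the budget, a share 0.25 of income goes to q_1.
Demand: q_1*(p_1,p_2,I) = 0.25·I/p_1 and q_2* = 0.75·I/p_2.
At p_1=12.75, p_2=1, I=232: q_1* = 0.25·232/12.75 = 4.549.

q_1* = 4.549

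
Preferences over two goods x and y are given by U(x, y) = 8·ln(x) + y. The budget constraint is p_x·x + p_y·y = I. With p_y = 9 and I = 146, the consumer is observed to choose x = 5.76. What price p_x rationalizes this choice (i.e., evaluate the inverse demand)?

p_x = 12.5

Set MRS = p_x/p_y: (8/x)/1 = p_x/p_y.
So x*(p_x,p_y) = 8·p_y/p_x, independent of income; and y* = (I − 8·p_y)/p_y.
Set x* = 5.76 in the demand function and solve for p_x: p_x = 12.5.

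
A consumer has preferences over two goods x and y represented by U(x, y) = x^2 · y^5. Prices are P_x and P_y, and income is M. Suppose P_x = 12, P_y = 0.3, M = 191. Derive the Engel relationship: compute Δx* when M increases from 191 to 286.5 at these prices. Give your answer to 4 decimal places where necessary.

MU_x/MU_y = (2·y)/(5·x); tangency sets this equal to P_x/P_y.
So 2·P_y·y = 5·P_x·x; combined with the budget, a share 2/7 of income goes to x.
Demand: x*(P_x,P_y,M) = 2/7·M/P_x and y* = 5/7·M/P_y.
At P_x=12, P_y=0.3, M=191: x* = 2/7·191/12 = 4.5476.
At M' = 286.5: x* = 6.8214. Change: 6.8214 − 4.5476 = 2.2738.

Δx* = 2.2738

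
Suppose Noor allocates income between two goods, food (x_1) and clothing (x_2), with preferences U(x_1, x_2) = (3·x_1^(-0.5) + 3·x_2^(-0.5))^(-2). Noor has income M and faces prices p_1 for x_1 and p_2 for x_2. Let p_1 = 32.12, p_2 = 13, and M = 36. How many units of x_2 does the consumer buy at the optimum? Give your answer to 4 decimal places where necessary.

x_2* = 1.1774

MRS = MU_x_1/MU_x_2 = (x_2/x_1)^(1.5). Set equal to p_1/p_2.
Hence x_2/x_1 = (p_1/p_2)^(1/(1.5)), i.e. raised to the 2/3 power.
Substitute x_2 = (x_2/x_1)·x_1 into the budget: x_1* = M/(p_1 + p_2·(x_2/x_1)).
Numerically x_2/x_1 = 1.827629, so x_1* = 36/(32.12 + 13·1.827629) = 0.6442 and x_2* = 1.827629·0.6442 = 1.1774.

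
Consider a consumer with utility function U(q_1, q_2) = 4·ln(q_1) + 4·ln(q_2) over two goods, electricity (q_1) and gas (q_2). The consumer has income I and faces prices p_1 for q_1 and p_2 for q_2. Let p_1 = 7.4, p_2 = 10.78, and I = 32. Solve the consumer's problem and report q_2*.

q_2* = 1.4842

The MRS is q_2/q_1. Set MRS = p_1/p_2.
So 4·p_2·q_2 = 4·p_1·q_1; combined with the budget, a share 0.5 of income goes to q_1.
Demand: q_1*(p_1,p_2,I) = 0.5·I/p_1 and q_2* = 0.5·I/p_2.
At p_1=7.4, p_2=10.78, I=32: q_2* = 0.5·32/10.78 = 1.4842.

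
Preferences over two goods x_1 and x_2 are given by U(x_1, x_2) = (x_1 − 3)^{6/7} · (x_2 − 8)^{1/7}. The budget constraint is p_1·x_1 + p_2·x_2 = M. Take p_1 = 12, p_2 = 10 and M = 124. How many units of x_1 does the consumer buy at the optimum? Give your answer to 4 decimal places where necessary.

MRS = 6·(x_2−8)/(x_1−3). Tangency with p_1/p_2 gives x_2−8 = (1/6)·(p_1/p_2)·(x_1−3).
Substituting into the budget: x_1* = 3 + 6/7·(M − 3·p_1 − 8·p_2)/p_1, and x_2* = 8 + 1/7·(…)/p_2.
Discretionary income = 124 − 3·12 − 8·10 = 8; x_1* = 3 + 6/7·8/12 = 3.5714.

x_1* = 3.5714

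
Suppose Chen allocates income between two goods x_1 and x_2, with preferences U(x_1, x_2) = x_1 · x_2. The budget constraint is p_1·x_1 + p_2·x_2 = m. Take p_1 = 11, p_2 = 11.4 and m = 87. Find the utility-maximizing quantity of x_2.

MU_x_1/MU_x_2 = (x_2)/(x_1); tangency sets this equal to p_1/p_2.
Rearranging, p_2·x_2 = p_1·x_1. Substituting into the budget gives p_1·x_1·(1 + 1) = m.
Demand: x_1*(p_1,p_2,m) = 0.5·m/p_1 and x_2* = 0.5·m/p_2.
At p_1=11, p_2=11.4, m=87: x_2* = 0.5·87/11.4 = 3.8158.

x_2* = 3.8158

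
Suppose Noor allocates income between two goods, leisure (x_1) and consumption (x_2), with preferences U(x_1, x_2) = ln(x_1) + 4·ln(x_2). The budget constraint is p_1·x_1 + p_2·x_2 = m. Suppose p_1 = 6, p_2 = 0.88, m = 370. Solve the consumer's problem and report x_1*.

x_1* = 12.3333

Tangency: MRS = (1/4)·x_2/x_1 = p_1/p_2.
Rearranging, p_2·x_2 = 4·p_1·x_1. Substituting into the budget gives p_1·x_1·(1 + 4) = m.
Demand: x_1*(p_1,p_2,m) = 0.2·m/p_1 and x_2* = 0.8·m/p_2.
At p_1=6, p_2=0.88, m=370: x_1* = 0.2·370/6 = 12.3333.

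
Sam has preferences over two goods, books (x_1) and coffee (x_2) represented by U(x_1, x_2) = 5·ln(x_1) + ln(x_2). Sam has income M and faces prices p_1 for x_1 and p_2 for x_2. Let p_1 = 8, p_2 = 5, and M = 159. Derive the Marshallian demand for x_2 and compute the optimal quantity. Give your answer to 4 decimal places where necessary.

MU_x_1/MU_x_2 = (5·x_2)/(x_1); tangency sets this equal to p_1/p_2.
So 5·p_2·x_2 = p_1·x_1; combined with the budget, a share 5/6 of income goes to x_1.
Demand: x_1*(p_1,p_2,M) = 5/6·M/p_1 and x_2* = 1/6·M/p_2.
At p_1=8, p_2=5, M=159: x_2* = 1/6·159/5 = 5.3.

x_2* = 5.3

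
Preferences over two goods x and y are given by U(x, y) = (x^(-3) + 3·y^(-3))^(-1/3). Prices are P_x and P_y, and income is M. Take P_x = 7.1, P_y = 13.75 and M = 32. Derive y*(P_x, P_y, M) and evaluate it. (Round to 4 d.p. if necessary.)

With the ratio pinned down, the budget gives x* = M/(P_x + P_y·(y/x)) and y* = (y/x)·x*.
Numerically y/x = 1.115628, so x* = 32/(7.1 + 13.75·1.115628) = 1.426 and y* = 1.115628·1.426 = 1.5909.

y* = 1.5909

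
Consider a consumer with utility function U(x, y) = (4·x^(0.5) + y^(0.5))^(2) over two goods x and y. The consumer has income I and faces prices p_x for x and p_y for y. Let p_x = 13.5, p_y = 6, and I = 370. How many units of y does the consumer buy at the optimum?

From the CES first-order condition, 4·(y/x)^(0.5) = p_x/p_y.
Solve for the ratio: y/x = [(1/4)·p_x/p_y]^(2).
With the ratio pinned down, the budget gives x* = I/(p_x + p_y·(y/x)) and y* = (y/x)·x*.
Numerically y/x = 0.316406, so x* = 370/(13.5 + 6·0.316406) = 24.0284 and y* = 0.316406·24.0284 = 7.6027.

y* = 7.6027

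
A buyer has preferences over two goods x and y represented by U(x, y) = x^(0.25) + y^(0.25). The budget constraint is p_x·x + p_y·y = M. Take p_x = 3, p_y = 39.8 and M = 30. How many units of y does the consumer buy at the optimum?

MRS = MU_x/MU_y = (y/x)^(0.75). Set equal to p_x/p_y.
Solve for the ratio: y/x = [p_x/p_y]^(4/3).
With the ratio pinned down, the budget gives x* = M/(p_x + p_y·(y/x)) and y* = (y/x)·x*.
Numerically y/x = 0.031841, so x* = 30/(3 + 39.8·0.031841) = 7.0303 and y* = 0.031841·7.0303 = 0.2238.

y* = 0.2238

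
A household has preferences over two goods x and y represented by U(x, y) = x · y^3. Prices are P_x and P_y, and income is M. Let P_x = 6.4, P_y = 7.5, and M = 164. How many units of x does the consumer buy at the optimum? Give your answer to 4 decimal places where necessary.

x* = 6.4062

The MRS is (1/3)·y/x. Set MRS = P_x/P_y.
So P_y·y = 3·P_x·x; combined with the budget, a share 0.25 of income goes to x.
Demand: x*(P_x,P_y,M) = 0.25·M/P_x and y* = 0.75·M/P_y.
At P_x=6.4, P_y=7.5, M=164: x* = 0.25·164/6.4 = 6.4062.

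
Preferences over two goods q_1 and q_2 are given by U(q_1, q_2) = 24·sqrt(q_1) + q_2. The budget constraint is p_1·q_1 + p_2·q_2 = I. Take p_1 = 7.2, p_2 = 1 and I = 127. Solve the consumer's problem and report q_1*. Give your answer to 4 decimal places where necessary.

MU_q_1 = 12/√q_1, MU_q_2 = 1. Tangency: 12/√q_1 = p_1/p_2.
Thus q_1* = (12·p_2/p_1)² — independent of I — with the rest of income spent on q_2.
Plugging in: q_1* = (12·1/7.2)² = 2.7778.

q_1* = 2.7778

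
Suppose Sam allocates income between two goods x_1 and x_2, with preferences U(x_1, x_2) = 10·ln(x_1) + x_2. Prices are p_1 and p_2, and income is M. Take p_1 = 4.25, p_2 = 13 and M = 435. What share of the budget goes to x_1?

share on x_1 = 0.2989

Set MRS = p_1/p_2: (10/x_1)/1 = p_1/p_2.
So x_1*(p_1,p_2) = 10·p_2/p_1, independent of income; and x_2* = (M − 10·p_2)/p_2.
At the given prices: x_1* = 10·13/4.25 = 30.5882, and x_2* = 23.4615.
Expenditure on x_1: 4.25·30.5882 = 130; share = 0.2989.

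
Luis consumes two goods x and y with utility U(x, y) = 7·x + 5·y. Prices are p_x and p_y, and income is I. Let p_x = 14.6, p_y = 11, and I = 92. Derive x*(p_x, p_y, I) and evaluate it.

Perfect substitutes: compare marginal utility per dollar. 7/p_x vs 5/p_y → 0.4795 vs 0.4545.
x gives more utility per dollar, so spend all income on x: x* = I/p_x, y* = 0.
Numerically: x* = 6.3014, y* = 0.

x* = 6.3014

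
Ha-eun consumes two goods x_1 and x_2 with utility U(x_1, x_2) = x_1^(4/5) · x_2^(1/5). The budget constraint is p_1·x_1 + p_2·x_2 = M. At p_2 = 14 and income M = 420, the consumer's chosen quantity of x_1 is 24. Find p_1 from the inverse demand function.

The MRS is 4·x_2/x_1. Set MRS = p_1/p_2.
So 0.8·p_2·x_2 = 0.2·p_1·x_1; combined with the budget, a share 0.8 of income goes to x_1.
Demand: x_1*(p_1,p_2,M) = 0.8·M/p_1 and x_2* = 0.2·M/p_2.
Set x_1* = 24 in the demand function and solve for p_1: p_1 = 14.

p_1 = 14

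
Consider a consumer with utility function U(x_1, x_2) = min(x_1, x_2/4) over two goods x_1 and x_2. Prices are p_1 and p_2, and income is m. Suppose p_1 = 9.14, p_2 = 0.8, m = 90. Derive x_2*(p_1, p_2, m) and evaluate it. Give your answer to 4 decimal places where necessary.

Leontief preferences: the optimum is at the kink where x_1/1 = x_2/4, i.e. x_2 = 4·x_1.
Budget: p_1·x_1 + p_2·4·x_1 = m, so (p_1 + 4·p_2)·x_1 = m.
Demand: x_1*(p_1,p_2,m) = m/(p_1 + 4·p_2), x_2* = 4·m/(p_1 + 4·p_2).
Here 9.14 + 4·0.8 = 12.34, giving x_2* = 29.1734.

x_2* = 29.1734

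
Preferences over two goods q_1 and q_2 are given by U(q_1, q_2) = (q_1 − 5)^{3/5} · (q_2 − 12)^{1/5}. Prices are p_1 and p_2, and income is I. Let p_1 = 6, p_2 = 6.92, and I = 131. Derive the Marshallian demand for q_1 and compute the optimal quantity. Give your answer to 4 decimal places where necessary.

q_1* = 7.245

This is Cobb-Douglas in (q_1−5, q_2−12): tangency gives 0.6·p_2·(q_2−12) = 0.2·p_1·(q_1−5).
Substituting into the budget: q_1* = 5 + 0.75·(I − 5·p_1 − 12·p_2)/p_1, and q_2* = 12 + 0.25·(…)/p_2.
Discretionary income = 131 − 5·6 − 12·6.92 = 17.96; q_1* = 5 + 0.75·17.96/6 = 7.245.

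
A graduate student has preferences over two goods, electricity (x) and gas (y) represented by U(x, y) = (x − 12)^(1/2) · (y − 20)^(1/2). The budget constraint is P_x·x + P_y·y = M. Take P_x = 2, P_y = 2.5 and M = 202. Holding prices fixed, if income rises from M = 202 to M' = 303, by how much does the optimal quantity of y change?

Discretionary income = 202 − 12·2 − 20·2.5 = 128; y* = 20 + 0.5·128/2.5 = 45.6.
At M' = 303: y* = 65.8. Change: 65.8 − 45.6 = 20.2.

Δy* = 20.2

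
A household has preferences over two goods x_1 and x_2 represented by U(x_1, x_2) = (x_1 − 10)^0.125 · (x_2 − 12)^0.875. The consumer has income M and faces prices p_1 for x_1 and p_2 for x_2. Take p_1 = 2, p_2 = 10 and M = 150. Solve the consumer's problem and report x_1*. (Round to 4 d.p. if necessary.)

This is Cobb-Douglas in (x_1−10, x_2−12): tangency gives 0.125·p_2·(x_2−12) = 0.875·p_1·(x_1−10).
After buying the subsistence bundle (10, 12), a share 0.125 of the remaining income goes to x_1: x_1* = 10 + 0.125·(M − 10p_1 − 12p_2)/p_1.
Discretionary income = 150 − 10·2 − 12·10 = 10; x_1* = 10 + 0.125·10/2 = 10.625.

x_1* = 10.625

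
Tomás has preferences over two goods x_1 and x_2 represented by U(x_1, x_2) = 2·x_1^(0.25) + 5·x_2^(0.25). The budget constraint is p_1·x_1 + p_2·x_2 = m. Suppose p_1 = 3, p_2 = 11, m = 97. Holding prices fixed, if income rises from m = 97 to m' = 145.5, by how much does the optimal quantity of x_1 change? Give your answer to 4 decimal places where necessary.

Δx_1* = 5.0515

MU_x_1 ∝ 2·x_1^(-0.75), MU_x_2 ∝ 5·x_2^(-0.75), so MRS = (2/5)·(x_2/x_1)^(0.75) = p_1/p_2.
Hence x_2/x_1 = ((5/2)·p_1/p_2)^(1/(0.75)), i.e. raised to the 4/3 power.
Substitute x_2 = (x_2/x_1)·x_1 into the budget: x_1* = m/(p_1 + p_2·(x_2/x_1)).
Numerically x_2/x_1 = 0.600102, so x_1* = 97/(3 + 11·0.600102) = 10.103.
At m' = 145.5: x_1* = 15.1545. Change: 15.1545 − 10.103 = 5.0515.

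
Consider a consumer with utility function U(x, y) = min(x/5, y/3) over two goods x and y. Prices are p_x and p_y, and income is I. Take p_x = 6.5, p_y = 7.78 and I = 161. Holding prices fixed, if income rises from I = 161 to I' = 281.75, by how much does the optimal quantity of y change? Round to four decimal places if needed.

Δy* = 6.4873

With perfect complements, no substitution: consume in ratio x:y = 5:3.
Budget: p_x·x + p_y·(3/5)·x = I, so (5·p_x + 3·p_y)·x = 5·I.
Demand: x*(p_x,p_y,I) = 5·I/(5·p_x + 3·p_y), y* = 3·I/(5·p_x + 3·p_y).
Here 5·6.5 + 3·7.78 = 55.84, giving y* = 8.6497.
At I' = 281.75: y* = 15.137. Change: 15.137 − 8.6497 = 6.4873.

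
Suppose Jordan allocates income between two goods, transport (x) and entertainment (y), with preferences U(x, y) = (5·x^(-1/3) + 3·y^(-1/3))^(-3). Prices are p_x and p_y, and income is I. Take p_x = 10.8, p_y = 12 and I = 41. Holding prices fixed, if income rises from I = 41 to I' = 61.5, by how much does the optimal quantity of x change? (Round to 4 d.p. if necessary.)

Δx* = 1.1166

With the ratio pinned down, the budget gives x* = I/(p_x + p_y·(y/x)) and y* = (y/x)·x*.
Numerically y/x = 0.629934, so x* = 41/(10.8 + 12·0.629934) = 2.2332.
At I' = 61.5: x* = 3.3498. Change: 3.3498 − 2.2332 = 1.1166.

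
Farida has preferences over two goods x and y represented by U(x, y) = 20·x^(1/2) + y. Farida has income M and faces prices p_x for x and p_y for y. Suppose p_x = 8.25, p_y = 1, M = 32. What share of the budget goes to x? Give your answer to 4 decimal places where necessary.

share on x = 0.3788

Plugging in: x* = (10·1/8.25)² = 1.4692, y* = 19.8788.
Expenditure on x: 8.25·1.4692 = 12.1212; share = 0.3788.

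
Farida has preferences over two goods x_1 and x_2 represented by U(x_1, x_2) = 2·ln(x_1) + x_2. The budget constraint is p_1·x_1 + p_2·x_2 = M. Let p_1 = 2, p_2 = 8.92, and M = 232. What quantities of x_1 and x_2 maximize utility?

So x_1*(p_1,p_2) = 2·p_2/p_1, independent of income; and x_2* = (M − 2·p_2)/p_2.
At the given prices: x_1* = 2·8.92/2 = 8.92, and x_2* = 24.009.

x_1* = 8.92, x_2* = 24.009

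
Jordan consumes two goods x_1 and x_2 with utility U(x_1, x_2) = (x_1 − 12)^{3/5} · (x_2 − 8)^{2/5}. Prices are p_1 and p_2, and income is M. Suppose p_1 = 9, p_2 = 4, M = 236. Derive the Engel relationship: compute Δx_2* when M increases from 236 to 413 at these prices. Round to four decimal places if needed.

MRS = (3/2)·(x_2−8)/(x_1−12). Tangency with p_1/p_2 gives x_2−8 = (2/3)·(p_1/p_2)·(x_1−12).
Substituting into the budget: x_1* = 12 + 0.6·(M − 12·p_1 − 8·p_2)/p_1, and x_2* = 8 + 0.4·(…)/p_2.
Discretionary income = 236 − 12·9 − 8·4 = 96; x_2* = 8 + 0.4·96/4 = 17.6.
At M' = 413: x_2* = 35.3. Change: 35.3 − 17.6 = 17.7.

Δx_2* = 17.7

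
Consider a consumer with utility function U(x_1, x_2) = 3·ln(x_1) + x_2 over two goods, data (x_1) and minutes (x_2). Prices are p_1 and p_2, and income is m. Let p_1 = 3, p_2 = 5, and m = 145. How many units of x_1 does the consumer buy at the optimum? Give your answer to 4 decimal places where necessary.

MU_x_1 = 3/x_1, MU_x_2 = 1. Tangency: 3/x_1 = p_1/p_2.
So x_1*(p_1,p_2) = 3·p_2/p_1, independent of income; and x_2* = (m − 3·p_2)/p_2.
At the given prices: x_1* = 3·5/3 = 5.

x_1* = 5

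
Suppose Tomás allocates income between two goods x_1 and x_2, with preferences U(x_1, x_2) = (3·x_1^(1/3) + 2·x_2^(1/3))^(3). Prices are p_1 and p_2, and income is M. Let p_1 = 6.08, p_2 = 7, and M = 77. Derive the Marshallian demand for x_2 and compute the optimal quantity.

x_2* = 3.7022

MRS = MU_x_1/MU_x_2 = (3/2)·(x_2/x_1)^(2/3). Set equal to p_1/p_2.
Solve for the ratio: x_2/x_1 = [(2/3)·p_1/p_2]^(1.5).
With the ratio pinned down, the budget gives x_1* = M/(p_1 + p_2·(x_2/x_1)) and x_2* = (x_2/x_1)·x_1*.
Numerically x_2/x_1 = 0.440627, so x_1* = 77/(6.08 + 7·0.440627) = 8.4021 and x_2* = 0.440627·8.4021 = 3.7022.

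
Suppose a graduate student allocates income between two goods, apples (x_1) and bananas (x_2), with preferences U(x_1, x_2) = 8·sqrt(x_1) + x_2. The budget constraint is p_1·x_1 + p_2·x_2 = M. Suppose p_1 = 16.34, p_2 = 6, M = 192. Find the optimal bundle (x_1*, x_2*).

Solve: √x_1 = 4·p_2/p_1, so x_1*(p_1,p_2) = (4·p_2/p_1)², and x_2* = (M − p_1·x_1*)/p_2.
Plugging in: x_1* = (4·6/16.34)² = 2.1573, x_2* = 26.1248.

x_1* = 2.1573, x_2* = 26.1248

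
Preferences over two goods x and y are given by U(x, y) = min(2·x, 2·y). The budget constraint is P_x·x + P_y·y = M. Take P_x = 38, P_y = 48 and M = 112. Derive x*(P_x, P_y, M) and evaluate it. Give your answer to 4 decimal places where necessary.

x* = 1.3023

With perfect complements, no substitution: consume in ratio x:y = 2:2.
Budget: P_x·x + P_y·x = M, so (2·P_x + 2·P_y)·x = 2·M.
Demand: x*(P_x,P_y,M) = 2·M/(2·P_x + 2·P_y), y* = 2·M/(2·P_x + 2·P_y).
Here 2·38 + 2·48 = 172, giving x* = 1.3023.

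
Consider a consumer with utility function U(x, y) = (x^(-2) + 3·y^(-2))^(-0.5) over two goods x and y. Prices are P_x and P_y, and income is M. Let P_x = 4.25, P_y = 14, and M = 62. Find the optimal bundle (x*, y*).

Numerically y/x = 0.969306, so x* = 62/(4.25 + 14·0.969306) = 3.4792 and y* = 0.969306·3.4792 = 3.3724.

x* = 3.4792, y* = 3.3724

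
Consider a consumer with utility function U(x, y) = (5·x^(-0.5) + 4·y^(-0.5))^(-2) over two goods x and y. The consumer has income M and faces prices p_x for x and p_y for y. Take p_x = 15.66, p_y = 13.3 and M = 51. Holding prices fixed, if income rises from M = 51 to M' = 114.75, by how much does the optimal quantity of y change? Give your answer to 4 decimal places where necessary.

Δy* = 2.1539

Substitute y = (y/x)·x into the budget: x* = M/(p_x + p_y·(y/x)).
Numerically y/x = 0.960919, so x* = 51/(15.66 + 13.3·0.960919) = 1.7932 and y* = 0.960919·1.7932 = 1.7232.
At M' = 114.75: y* = 3.8771. Change: 3.8771 − 1.7232 = 2.1539.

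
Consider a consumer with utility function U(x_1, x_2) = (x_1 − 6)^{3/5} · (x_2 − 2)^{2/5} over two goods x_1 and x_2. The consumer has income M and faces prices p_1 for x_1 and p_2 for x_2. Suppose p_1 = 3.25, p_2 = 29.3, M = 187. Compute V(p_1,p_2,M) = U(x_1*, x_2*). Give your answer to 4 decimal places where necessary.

After buying the subsistence bundle (6, 2), a share 0.6 of the remaining income goes to x_1: x_1* = 6 + 0.6·(M − 6p_1 − 2p_2)/p_1.
Discretionary income = 187 − 6·3.25 − 2·29.3 = 108.9; x_1* = 6 + 0.6·108.9/3.25 = 26.1046; x_2* = 2 + 0.4·108.9/29.3 = 3.4867.
Utility at the optimum: U(26.1046, 3.4867) = 7.0936.

V = 7.0936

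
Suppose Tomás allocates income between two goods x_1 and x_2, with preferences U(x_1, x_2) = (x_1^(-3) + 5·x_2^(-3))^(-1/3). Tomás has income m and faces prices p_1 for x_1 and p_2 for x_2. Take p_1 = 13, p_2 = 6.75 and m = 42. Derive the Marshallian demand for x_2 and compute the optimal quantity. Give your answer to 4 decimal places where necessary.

MRS = MU_x_1/MU_x_2 = (1/5)·(x_2/x_1)^(4). Set equal to p_1/p_2.
Hence x_2/x_1 = (5·p_1/p_2)^(1/(4)), i.e. raised to the 0.25 power.
With the ratio pinned down, the budget gives x_1* = m/(p_1 + p_2·(x_2/x_1)) and x_2* = (x_2/x_1)·x_1*.
Numerically x_2/x_1 = 1.76158, so x_1* = 42/(13 + 6.75·1.76158) = 1.6874 and x_2* = 1.76158·1.6874 = 2.9725.

x_2* = 2.9725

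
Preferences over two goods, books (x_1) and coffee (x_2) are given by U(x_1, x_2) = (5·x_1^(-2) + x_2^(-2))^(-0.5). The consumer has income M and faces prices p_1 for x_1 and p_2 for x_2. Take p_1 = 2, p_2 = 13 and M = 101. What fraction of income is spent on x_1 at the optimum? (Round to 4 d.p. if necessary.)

share on x_1 = 0.3293

MU_x_1 ∝ 5·x_1^(-3), MU_x_2 ∝ x_2^(-3), so MRS = 5·(x_2/x_1)^(3) = p_1/p_2.
Solve for the ratio: x_2/x_1 = [(1/5)·p_1/p_2]^(1/3).
Substitute x_2 = (x_2/x_1)·x_1 into the budget: x_1* = M/(p_1 + p_2·(x_2/x_1)).
Numerically x_2/x_1 = 0.313357, so x_1* = 101/(2 + 13·0.313357) = 16.6292 and x_2* = 0.313357·16.6292 = 5.2109.
Expenditure on x_1: 2·16.6292 = 33.2585; share = 0.3293.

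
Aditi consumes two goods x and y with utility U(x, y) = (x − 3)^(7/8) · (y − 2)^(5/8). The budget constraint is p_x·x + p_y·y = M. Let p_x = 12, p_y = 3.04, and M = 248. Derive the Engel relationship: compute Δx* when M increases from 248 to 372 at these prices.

Δx* = 6.0278

Discretionary income = 248 − 3·12 − 2·3.04 = 205.92; x* = 3 + 7/12·205.92/12 = 13.01.
At M' = 372: x* = 19.0378. Change: 19.0378 − 13.01 = 6.0278.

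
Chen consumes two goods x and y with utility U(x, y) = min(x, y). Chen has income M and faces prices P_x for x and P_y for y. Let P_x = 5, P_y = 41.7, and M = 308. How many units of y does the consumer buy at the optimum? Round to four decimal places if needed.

y* = 6.5953

Demand: x*(P_x,P_y,M) = M/(P_x + P_y), y* = M/(P_x + P_y).
Here 5 + 41.7 = 46.7, giving y* = 6.5953.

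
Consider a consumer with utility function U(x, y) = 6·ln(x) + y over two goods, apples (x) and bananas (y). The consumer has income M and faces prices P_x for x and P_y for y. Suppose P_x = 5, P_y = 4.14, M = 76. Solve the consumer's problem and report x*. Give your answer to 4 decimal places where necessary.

x* = 4.968

MU_x = 6/x, MU_y = 1. Tangency: 6/x = P_x/P_y.
So x*(P_x,P_y) = 6·P_y/P_x, independent of income; and y* = (M − 6·P_y)/P_y.
At the given prices: x* = 6·4.14/5 = 4.968.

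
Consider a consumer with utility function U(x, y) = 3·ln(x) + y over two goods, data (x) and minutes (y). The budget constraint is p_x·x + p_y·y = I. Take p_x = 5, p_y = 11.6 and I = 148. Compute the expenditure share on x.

share on x = 0.2351

MU_x = 3/x, MU_y = 1. Tangency: 3/x = p_x/p_y.
So x*(p_x,p_y) = 3·p_y/p_x, independent of income; and y* = (I − 3·p_y)/p_y.
At the given prices: x* = 3·11.6/5 = 6.96, and y* = 9.7586.
Expenditure on x: 5·6.96 = 34.8; share = 0.2351.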